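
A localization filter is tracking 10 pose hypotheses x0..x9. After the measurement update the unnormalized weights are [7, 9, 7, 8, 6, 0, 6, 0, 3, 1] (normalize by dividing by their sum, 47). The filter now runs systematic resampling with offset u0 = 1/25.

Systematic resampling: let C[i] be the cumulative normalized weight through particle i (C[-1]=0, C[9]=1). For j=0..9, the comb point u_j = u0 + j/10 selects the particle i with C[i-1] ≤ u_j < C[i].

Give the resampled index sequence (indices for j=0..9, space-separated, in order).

C = [7/47, 16/47, 23/47, 31/47, 37/47, 37/47, 43/47, 43/47, 46/47, 1]
j=0: u_0=1/25 ∈ [0, 7/47) → index 0
j=1: u_1=7/50 ∈ [0, 7/47) → index 0
j=2: u_2=6/25 ∈ [7/47, 16/47) → index 1
j=3: u_3=17/50 ∈ [7/47, 16/47) → index 1
j=4: u_4=11/25 ∈ [16/47, 23/47) → index 2
j=5: u_5=27/50 ∈ [23/47, 31/47) → index 3
j=6: u_6=16/25 ∈ [23/47, 31/47) → index 3
j=7: u_7=37/50 ∈ [31/47, 37/47) → index 4
j=8: u_8=21/25 ∈ [37/47, 43/47) → index 6
j=9: u_9=47/50 ∈ [43/47, 46/47) → index 8

0 0 1 1 2 3 3 4 6 8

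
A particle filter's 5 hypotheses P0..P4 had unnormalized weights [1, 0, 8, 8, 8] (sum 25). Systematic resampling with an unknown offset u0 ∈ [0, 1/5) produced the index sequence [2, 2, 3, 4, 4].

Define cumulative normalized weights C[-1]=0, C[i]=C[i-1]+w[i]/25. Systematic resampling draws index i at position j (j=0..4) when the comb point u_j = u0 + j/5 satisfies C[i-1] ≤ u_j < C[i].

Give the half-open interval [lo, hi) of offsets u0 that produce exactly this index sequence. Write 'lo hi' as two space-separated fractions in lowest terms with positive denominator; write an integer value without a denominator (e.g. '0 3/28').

C = [1/25, 1/25, 9/25, 17/25, 1]
j=0 picked index 2: u0 ∈ [1/25, 9/25)
j=1 picked index 2: u0 ∈ [-4/25, 4/25)
j=2 picked index 3: u0 ∈ [-1/25, 7/25)
j=3 picked index 4: u0 ∈ [2/25, 2/5)
j=4 picked index 4: u0 ∈ [-3/25, 1/5)
intersection: [2/25, 4/25)

2/25 4/25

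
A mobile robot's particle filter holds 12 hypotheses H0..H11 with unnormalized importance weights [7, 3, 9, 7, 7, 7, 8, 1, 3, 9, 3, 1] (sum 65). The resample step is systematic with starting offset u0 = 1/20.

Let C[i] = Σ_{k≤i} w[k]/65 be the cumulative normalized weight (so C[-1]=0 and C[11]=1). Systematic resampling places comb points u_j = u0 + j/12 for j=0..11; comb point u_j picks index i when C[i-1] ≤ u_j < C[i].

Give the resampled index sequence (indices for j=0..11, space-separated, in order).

0 1 2 3 3 4 5 6 6 9 9 10

C = [7/65, 2/13, 19/65, 2/5, 33/65, 8/13, 48/65, 49/65, 4/5, 61/65, 64/65, 1]
j=0: u_0=1/20 ∈ [0, 7/65) → index 0
j=1: u_1=2/15 ∈ [7/65, 2/13) → index 1
j=2: u_2=13/60 ∈ [2/13, 19/65) → index 2
j=3: u_3=3/10 ∈ [19/65, 2/5) → index 3
j=4: u_4=23/60 ∈ [19/65, 2/5) → index 3
j=5: u_5=7/15 ∈ [2/5, 33/65) → index 4
j=6: u_6=11/20 ∈ [33/65, 8/13) → index 5
j=7: u_7=19/30 ∈ [8/13, 48/65) → index 6
j=8: u_8=43/60 ∈ [8/13, 48/65) → index 6
j=9: u_9=4/5 ∈ [4/5, 61/65) → index 9
j=10: u_10=53/60 ∈ [4/5, 61/65) → index 9
j=11: u_11=29/30 ∈ [61/65, 64/65) → index 10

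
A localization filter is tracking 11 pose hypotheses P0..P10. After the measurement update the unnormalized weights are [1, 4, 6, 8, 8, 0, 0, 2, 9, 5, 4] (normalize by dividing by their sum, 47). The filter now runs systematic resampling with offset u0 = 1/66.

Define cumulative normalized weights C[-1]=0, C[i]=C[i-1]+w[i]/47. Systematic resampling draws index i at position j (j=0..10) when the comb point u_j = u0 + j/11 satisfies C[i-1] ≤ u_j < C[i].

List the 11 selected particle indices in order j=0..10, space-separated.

C = [1/47, 5/47, 11/47, 19/47, 27/47, 27/47, 27/47, 29/47, 38/47, 43/47, 1]
j=0: u_0=1/66 ∈ [0, 1/47) → index 0
j=1: u_1=7/66 ∈ [1/47, 5/47) → index 1
j=2: u_2=13/66 ∈ [5/47, 11/47) → index 2
j=3: u_3=19/66 ∈ [11/47, 19/47) → index 3
j=4: u_4=25/66 ∈ [11/47, 19/47) → index 3
j=5: u_5=31/66 ∈ [19/47, 27/47) → index 4
j=6: u_6=37/66 ∈ [19/47, 27/47) → index 4
j=7: u_7=43/66 ∈ [29/47, 38/47) → index 8
j=8: u_8=49/66 ∈ [29/47, 38/47) → index 8
j=9: u_9=5/6 ∈ [38/47, 43/47) → index 9
j=10: u_10=61/66 ∈ [43/47, 1) → index 10

0 1 2 3 3 4 4 8 8 9 10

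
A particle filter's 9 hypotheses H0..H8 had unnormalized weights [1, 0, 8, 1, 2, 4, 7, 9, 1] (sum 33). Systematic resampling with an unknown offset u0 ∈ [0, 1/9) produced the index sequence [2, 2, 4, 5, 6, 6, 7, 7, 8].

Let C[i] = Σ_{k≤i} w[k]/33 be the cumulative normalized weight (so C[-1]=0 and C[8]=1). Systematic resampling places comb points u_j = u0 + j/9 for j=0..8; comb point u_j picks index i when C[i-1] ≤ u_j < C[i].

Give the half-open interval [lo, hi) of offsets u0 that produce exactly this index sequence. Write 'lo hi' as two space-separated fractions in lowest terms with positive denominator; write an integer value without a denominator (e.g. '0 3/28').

C = [1/33, 1/33, 3/11, 10/33, 4/11, 16/33, 23/33, 32/33, 1]
j=0 picked index 2: u0 ∈ [1/33, 3/11)
j=1 picked index 2: u0 ∈ [-8/99, 16/99)
j=2 picked index 4: u0 ∈ [8/99, 14/99)
j=3 picked index 5: u0 ∈ [1/33, 5/33)
j=4 picked index 6: u0 ∈ [4/99, 25/99)
j=5 picked index 6: u0 ∈ [-7/99, 14/99)
j=6 picked index 7: u0 ∈ [1/33, 10/33)
j=7 picked index 7: u0 ∈ [-8/99, 19/99)
j=8 picked index 8: u0 ∈ [8/99, 1/9)
intersection: [8/99, 1/9)

8/99 1/9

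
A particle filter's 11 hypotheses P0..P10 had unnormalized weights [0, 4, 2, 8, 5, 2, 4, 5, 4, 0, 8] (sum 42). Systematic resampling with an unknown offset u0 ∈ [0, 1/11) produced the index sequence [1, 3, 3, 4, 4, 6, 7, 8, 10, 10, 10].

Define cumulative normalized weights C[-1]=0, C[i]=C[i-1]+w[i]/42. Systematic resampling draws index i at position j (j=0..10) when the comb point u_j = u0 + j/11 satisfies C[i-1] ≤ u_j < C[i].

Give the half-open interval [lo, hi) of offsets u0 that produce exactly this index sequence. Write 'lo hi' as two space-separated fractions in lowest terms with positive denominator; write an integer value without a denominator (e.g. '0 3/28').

C = [0, 2/21, 1/7, 1/3, 19/42, 1/2, 25/42, 5/7, 17/21, 17/21, 1]
j=0 picked index 1: u0 ∈ [0, 2/21)
j=1 picked index 3: u0 ∈ [4/77, 8/33)
j=2 picked index 3: u0 ∈ [-3/77, 5/33)
j=3 picked index 4: u0 ∈ [2/33, 83/462)
j=4 picked index 4: u0 ∈ [-1/33, 41/462)
j=5 picked index 6: u0 ∈ [1/22, 65/462)
j=6 picked index 7: u0 ∈ [23/462, 13/77)
j=7 picked index 8: u0 ∈ [6/77, 40/231)
j=8 picked index 10: u0 ∈ [19/231, 3/11)
j=9 picked index 10: u0 ∈ [-2/231, 2/11)
j=10 picked index 10: u0 ∈ [-23/231, 1/11)
intersection: [19/231, 41/462)

19/231 41/462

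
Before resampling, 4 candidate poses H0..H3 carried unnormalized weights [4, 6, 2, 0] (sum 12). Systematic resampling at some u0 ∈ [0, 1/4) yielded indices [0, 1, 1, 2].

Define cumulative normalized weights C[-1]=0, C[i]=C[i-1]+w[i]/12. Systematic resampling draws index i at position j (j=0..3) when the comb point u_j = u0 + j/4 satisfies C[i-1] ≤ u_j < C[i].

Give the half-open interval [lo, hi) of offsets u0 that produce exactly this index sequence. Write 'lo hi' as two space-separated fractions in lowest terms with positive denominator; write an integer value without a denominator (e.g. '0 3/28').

1/12 1/4

C = [1/3, 5/6, 1, 1]
j=0 picked index 0: u0 ∈ [0, 1/3)
j=1 picked index 1: u0 ∈ [1/12, 7/12)
j=2 picked index 1: u0 ∈ [-1/6, 1/3)
j=3 picked index 2: u0 ∈ [1/12, 1/4)
intersection: [1/12, 1/4)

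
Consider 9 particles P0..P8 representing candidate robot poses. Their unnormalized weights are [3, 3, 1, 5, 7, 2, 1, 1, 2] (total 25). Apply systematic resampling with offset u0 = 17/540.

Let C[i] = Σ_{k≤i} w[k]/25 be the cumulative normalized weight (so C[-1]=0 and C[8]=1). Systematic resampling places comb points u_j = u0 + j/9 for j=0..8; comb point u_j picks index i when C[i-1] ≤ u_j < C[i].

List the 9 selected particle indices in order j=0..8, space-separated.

C = [3/25, 6/25, 7/25, 12/25, 19/25, 21/25, 22/25, 23/25, 1]
j=0: u_0=17/540 ∈ [0, 3/25) → index 0
j=1: u_1=77/540 ∈ [3/25, 6/25) → index 1
j=2: u_2=137/540 ∈ [6/25, 7/25) → index 2
j=3: u_3=197/540 ∈ [7/25, 12/25) → index 3
j=4: u_4=257/540 ∈ [7/25, 12/25) → index 3
j=5: u_5=317/540 ∈ [12/25, 19/25) → index 4
j=6: u_6=377/540 ∈ [12/25, 19/25) → index 4
j=7: u_7=437/540 ∈ [19/25, 21/25) → index 5
j=8: u_8=497/540 ∈ [23/25, 1) → index 8

0 1 2 3 3 4 4 5 8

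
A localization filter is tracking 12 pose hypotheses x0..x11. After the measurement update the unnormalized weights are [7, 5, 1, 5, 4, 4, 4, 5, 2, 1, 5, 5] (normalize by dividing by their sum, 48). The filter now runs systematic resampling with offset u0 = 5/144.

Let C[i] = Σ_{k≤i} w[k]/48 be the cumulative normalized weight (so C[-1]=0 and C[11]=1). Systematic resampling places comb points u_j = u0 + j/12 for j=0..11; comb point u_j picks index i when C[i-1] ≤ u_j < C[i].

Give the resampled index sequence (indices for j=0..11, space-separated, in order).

0 0 1 3 3 4 5 6 7 9 10 11

C = [7/48, 1/4, 13/48, 3/8, 11/24, 13/24, 5/8, 35/48, 37/48, 19/24, 43/48, 1]
j=0: u_0=5/144 ∈ [0, 7/48) → index 0
j=1: u_1=17/144 ∈ [0, 7/48) → index 0
j=2: u_2=29/144 ∈ [7/48, 1/4) → index 1
j=3: u_3=41/144 ∈ [13/48, 3/8) → index 3
j=4: u_4=53/144 ∈ [13/48, 3/8) → index 3
j=5: u_5=65/144 ∈ [3/8, 11/24) → index 4
j=6: u_6=77/144 ∈ [11/24, 13/24) → index 5
j=7: u_7=89/144 ∈ [13/24, 5/8) → index 6
j=8: u_8=101/144 ∈ [5/8, 35/48) → index 7
j=9: u_9=113/144 ∈ [37/48, 19/24) → index 9
j=10: u_10=125/144 ∈ [19/24, 43/48) → index 10
j=11: u_11=137/144 ∈ [43/48, 1) → index 11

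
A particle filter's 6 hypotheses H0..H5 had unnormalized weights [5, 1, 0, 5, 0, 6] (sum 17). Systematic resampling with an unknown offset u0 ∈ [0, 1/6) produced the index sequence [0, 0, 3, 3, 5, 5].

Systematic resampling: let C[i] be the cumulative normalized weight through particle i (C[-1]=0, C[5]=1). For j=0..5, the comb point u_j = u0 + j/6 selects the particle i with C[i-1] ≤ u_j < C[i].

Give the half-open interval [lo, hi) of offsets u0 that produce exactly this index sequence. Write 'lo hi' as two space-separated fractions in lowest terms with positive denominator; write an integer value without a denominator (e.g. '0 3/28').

1/51 13/102

C = [5/17, 6/17, 6/17, 11/17, 11/17, 1]
j=0 picked index 0: u0 ∈ [0, 5/17)
j=1 picked index 0: u0 ∈ [-1/6, 13/102)
j=2 picked index 3: u0 ∈ [1/51, 16/51)
j=3 picked index 3: u0 ∈ [-5/34, 5/34)
j=4 picked index 5: u0 ∈ [-1/51, 1/3)
j=5 picked index 5: u0 ∈ [-19/102, 1/6)
intersection: [1/51, 13/102)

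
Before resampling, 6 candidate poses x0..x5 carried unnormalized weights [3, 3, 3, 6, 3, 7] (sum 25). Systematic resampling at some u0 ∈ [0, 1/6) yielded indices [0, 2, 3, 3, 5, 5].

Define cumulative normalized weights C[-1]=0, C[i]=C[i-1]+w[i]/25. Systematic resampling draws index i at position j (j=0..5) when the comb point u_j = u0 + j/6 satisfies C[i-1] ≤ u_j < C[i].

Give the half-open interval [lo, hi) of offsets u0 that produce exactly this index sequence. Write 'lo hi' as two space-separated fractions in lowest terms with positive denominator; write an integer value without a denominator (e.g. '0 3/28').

11/150 1/10

C = [3/25, 6/25, 9/25, 3/5, 18/25, 1]
j=0 picked index 0: u0 ∈ [0, 3/25)
j=1 picked index 2: u0 ∈ [11/150, 29/150)
j=2 picked index 3: u0 ∈ [2/75, 4/15)
j=3 picked index 3: u0 ∈ [-7/50, 1/10)
j=4 picked index 5: u0 ∈ [4/75, 1/3)
j=5 picked index 5: u0 ∈ [-17/150, 1/6)
intersection: [11/150, 1/10)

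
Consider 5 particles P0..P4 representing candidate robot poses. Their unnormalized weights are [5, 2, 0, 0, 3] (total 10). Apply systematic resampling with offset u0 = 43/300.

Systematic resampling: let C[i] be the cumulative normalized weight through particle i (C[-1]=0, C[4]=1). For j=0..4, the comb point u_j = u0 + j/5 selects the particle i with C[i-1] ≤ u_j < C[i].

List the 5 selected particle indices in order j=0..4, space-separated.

C = [1/2, 7/10, 7/10, 7/10, 1]
j=0: u_0=43/300 ∈ [0, 1/2) → index 0
j=1: u_1=103/300 ∈ [0, 1/2) → index 0
j=2: u_2=163/300 ∈ [1/2, 7/10) → index 1
j=3: u_3=223/300 ∈ [7/10, 1) → index 4
j=4: u_4=283/300 ∈ [7/10, 1) → index 4

0 0 1 4 4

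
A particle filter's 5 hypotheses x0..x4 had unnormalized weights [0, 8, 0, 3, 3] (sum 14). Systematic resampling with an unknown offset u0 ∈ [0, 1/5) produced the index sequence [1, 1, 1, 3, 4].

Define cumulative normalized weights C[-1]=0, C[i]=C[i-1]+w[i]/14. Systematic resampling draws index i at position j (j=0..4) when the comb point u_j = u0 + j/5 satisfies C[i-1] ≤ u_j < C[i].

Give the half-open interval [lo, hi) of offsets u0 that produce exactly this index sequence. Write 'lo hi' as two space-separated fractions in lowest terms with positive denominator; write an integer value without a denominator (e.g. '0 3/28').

C = [0, 4/7, 4/7, 11/14, 1]
j=0 picked index 1: u0 ∈ [0, 4/7)
j=1 picked index 1: u0 ∈ [-1/5, 13/35)
j=2 picked index 1: u0 ∈ [-2/5, 6/35)
j=3 picked index 3: u0 ∈ [-1/35, 13/70)
j=4 picked index 4: u0 ∈ [-1/70, 1/5)
intersection: [0, 6/35)

0 6/35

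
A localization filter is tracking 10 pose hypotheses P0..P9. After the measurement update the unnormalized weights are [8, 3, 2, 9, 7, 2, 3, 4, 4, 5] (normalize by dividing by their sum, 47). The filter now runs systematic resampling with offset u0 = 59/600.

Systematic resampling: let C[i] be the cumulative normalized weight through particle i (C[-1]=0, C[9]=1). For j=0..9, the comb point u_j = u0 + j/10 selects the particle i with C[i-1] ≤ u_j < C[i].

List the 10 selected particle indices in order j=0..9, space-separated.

C = [8/47, 11/47, 13/47, 22/47, 29/47, 31/47, 34/47, 38/47, 42/47, 1]
j=0: u_0=59/600 ∈ [0, 8/47) → index 0
j=1: u_1=119/600 ∈ [8/47, 11/47) → index 1
j=2: u_2=179/600 ∈ [13/47, 22/47) → index 3
j=3: u_3=239/600 ∈ [13/47, 22/47) → index 3
j=4: u_4=299/600 ∈ [22/47, 29/47) → index 4
j=5: u_5=359/600 ∈ [22/47, 29/47) → index 4
j=6: u_6=419/600 ∈ [31/47, 34/47) → index 6
j=7: u_7=479/600 ∈ [34/47, 38/47) → index 7
j=8: u_8=539/600 ∈ [42/47, 1) → index 9
j=9: u_9=599/600 ∈ [42/47, 1) → index 9

0 1 3 3 4 4 6 7 9 9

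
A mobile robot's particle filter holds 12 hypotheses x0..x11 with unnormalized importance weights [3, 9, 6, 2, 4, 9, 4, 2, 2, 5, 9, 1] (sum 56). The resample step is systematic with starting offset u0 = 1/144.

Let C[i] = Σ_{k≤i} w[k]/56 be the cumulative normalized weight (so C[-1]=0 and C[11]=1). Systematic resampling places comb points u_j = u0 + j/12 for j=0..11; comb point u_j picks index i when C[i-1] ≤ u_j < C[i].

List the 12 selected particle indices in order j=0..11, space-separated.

C = [3/56, 3/14, 9/28, 5/14, 3/7, 33/56, 37/56, 39/56, 41/56, 23/28, 55/56, 1]
j=0: u_0=1/144 ∈ [0, 3/56) → index 0
j=1: u_1=13/144 ∈ [3/56, 3/14) → index 1
j=2: u_2=25/144 ∈ [3/56, 3/14) → index 1
j=3: u_3=37/144 ∈ [3/14, 9/28) → index 2
j=4: u_4=49/144 ∈ [9/28, 5/14) → index 3
j=5: u_5=61/144 ∈ [5/14, 3/7) → index 4
j=6: u_6=73/144 ∈ [3/7, 33/56) → index 5
j=7: u_7=85/144 ∈ [33/56, 37/56) → index 6
j=8: u_8=97/144 ∈ [37/56, 39/56) → index 7
j=9: u_9=109/144 ∈ [41/56, 23/28) → index 9
j=10: u_10=121/144 ∈ [23/28, 55/56) → index 10
j=11: u_11=133/144 ∈ [23/28, 55/56) → index 10

0 1 1 2 3 4 5 6 7 9 10 10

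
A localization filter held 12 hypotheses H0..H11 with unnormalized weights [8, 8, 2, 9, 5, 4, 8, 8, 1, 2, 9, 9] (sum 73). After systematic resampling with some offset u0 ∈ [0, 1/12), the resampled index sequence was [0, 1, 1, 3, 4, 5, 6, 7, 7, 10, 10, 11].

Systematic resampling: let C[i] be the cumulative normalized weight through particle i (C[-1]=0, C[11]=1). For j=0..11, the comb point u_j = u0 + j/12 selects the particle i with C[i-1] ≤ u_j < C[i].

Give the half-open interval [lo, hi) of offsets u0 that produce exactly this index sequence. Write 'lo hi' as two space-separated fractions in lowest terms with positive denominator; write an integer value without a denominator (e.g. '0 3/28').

8/219 19/438

C = [8/73, 16/73, 18/73, 27/73, 32/73, 36/73, 44/73, 52/73, 53/73, 55/73, 64/73, 1]
j=0 picked index 0: u0 ∈ [0, 8/73)
j=1 picked index 1: u0 ∈ [23/876, 119/876)
j=2 picked index 1: u0 ∈ [-25/438, 23/438)
j=3 picked index 3: u0 ∈ [-1/292, 35/292)
j=4 picked index 4: u0 ∈ [8/219, 23/219)
j=5 picked index 5: u0 ∈ [19/876, 67/876)
j=6 picked index 6: u0 ∈ [-1/146, 15/146)
j=7 picked index 7: u0 ∈ [17/876, 113/876)
j=8 picked index 7: u0 ∈ [-14/219, 10/219)
j=9 picked index 10: u0 ∈ [1/292, 37/292)
j=10 picked index 10: u0 ∈ [-35/438, 19/438)
j=11 picked index 11: u0 ∈ [-35/876, 1/12)
intersection: [8/219, 19/438)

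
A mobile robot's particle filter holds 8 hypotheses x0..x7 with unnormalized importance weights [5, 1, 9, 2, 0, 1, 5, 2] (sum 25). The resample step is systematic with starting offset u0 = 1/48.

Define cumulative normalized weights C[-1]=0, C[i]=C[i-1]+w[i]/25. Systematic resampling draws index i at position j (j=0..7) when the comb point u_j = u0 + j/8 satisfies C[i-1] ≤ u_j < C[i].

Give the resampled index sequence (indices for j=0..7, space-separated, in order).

C = [1/5, 6/25, 3/5, 17/25, 17/25, 18/25, 23/25, 1]
j=0: u_0=1/48 ∈ [0, 1/5) → index 0
j=1: u_1=7/48 ∈ [0, 1/5) → index 0
j=2: u_2=13/48 ∈ [6/25, 3/5) → index 2
j=3: u_3=19/48 ∈ [6/25, 3/5) → index 2
j=4: u_4=25/48 ∈ [6/25, 3/5) → index 2
j=5: u_5=31/48 ∈ [3/5, 17/25) → index 3
j=6: u_6=37/48 ∈ [18/25, 23/25) → index 6
j=7: u_7=43/48 ∈ [18/25, 23/25) → index 6

0 0 2 2 2 3 6 6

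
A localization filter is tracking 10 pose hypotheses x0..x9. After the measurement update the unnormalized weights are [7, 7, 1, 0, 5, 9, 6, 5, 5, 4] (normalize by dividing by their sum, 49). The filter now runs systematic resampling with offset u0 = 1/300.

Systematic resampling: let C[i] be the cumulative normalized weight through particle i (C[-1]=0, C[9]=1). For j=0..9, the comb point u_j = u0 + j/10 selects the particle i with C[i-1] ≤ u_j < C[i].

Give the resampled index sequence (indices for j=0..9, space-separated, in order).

0 0 1 2 4 5 6 6 7 8

C = [1/7, 2/7, 15/49, 15/49, 20/49, 29/49, 5/7, 40/49, 45/49, 1]
j=0: u_0=1/300 ∈ [0, 1/7) → index 0
j=1: u_1=31/300 ∈ [0, 1/7) → index 0
j=2: u_2=61/300 ∈ [1/7, 2/7) → index 1
j=3: u_3=91/300 ∈ [2/7, 15/49) → index 2
j=4: u_4=121/300 ∈ [15/49, 20/49) → index 4
j=5: u_5=151/300 ∈ [20/49, 29/49) → index 5
j=6: u_6=181/300 ∈ [29/49, 5/7) → index 6
j=7: u_7=211/300 ∈ [29/49, 5/7) → index 6
j=8: u_8=241/300 ∈ [5/7, 40/49) → index 7
j=9: u_9=271/300 ∈ [40/49, 45/49) → index 8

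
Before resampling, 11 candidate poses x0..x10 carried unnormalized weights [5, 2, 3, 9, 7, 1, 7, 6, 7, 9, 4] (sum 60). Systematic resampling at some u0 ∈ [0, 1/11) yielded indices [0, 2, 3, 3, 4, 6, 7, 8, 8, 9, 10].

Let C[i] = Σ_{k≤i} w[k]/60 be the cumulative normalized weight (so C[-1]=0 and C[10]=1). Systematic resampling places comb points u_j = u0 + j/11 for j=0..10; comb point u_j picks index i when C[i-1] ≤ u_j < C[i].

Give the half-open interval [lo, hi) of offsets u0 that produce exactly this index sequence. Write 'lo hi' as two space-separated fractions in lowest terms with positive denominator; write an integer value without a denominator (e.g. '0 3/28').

1/33 29/660

C = [1/12, 7/60, 1/6, 19/60, 13/30, 9/20, 17/30, 2/3, 47/60, 14/15, 1]
j=0 picked index 0: u0 ∈ [0, 1/12)
j=1 picked index 2: u0 ∈ [17/660, 5/66)
j=2 picked index 3: u0 ∈ [-1/66, 89/660)
j=3 picked index 3: u0 ∈ [-7/66, 29/660)
j=4 picked index 4: u0 ∈ [-31/660, 23/330)
j=5 picked index 6: u0 ∈ [-1/220, 37/330)
j=6 picked index 7: u0 ∈ [7/330, 4/33)
j=7 picked index 8: u0 ∈ [1/33, 97/660)
j=8 picked index 8: u0 ∈ [-2/33, 37/660)
j=9 picked index 9: u0 ∈ [-23/660, 19/165)
j=10 picked index 10: u0 ∈ [4/165, 1/11)
intersection: [1/33, 29/660)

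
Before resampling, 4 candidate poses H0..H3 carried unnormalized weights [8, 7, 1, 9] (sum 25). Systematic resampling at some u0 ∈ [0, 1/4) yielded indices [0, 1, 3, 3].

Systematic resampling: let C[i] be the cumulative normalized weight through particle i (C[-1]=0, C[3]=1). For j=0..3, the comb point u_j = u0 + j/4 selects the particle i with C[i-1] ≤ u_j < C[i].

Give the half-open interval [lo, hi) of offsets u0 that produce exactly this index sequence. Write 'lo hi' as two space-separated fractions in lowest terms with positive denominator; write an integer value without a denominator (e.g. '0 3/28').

7/50 1/4

C = [8/25, 3/5, 16/25, 1]
j=0 picked index 0: u0 ∈ [0, 8/25)
j=1 picked index 1: u0 ∈ [7/100, 7/20)
j=2 picked index 3: u0 ∈ [7/50, 1/2)
j=3 picked index 3: u0 ∈ [-11/100, 1/4)
intersection: [7/50, 1/4)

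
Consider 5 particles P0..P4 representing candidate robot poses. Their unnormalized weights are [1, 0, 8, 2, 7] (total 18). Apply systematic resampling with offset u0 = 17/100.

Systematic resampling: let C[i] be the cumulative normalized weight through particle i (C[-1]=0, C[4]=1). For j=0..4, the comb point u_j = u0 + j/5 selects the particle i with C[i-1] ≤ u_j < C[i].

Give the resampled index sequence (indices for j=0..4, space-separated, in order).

2 2 3 4 4

C = [1/18, 1/18, 1/2, 11/18, 1]
j=0: u_0=17/100 ∈ [1/18, 1/2) → index 2
j=1: u_1=37/100 ∈ [1/18, 1/2) → index 2
j=2: u_2=57/100 ∈ [1/2, 11/18) → index 3
j=3: u_3=77/100 ∈ [11/18, 1) → index 4
j=4: u_4=97/100 ∈ [11/18, 1) → index 4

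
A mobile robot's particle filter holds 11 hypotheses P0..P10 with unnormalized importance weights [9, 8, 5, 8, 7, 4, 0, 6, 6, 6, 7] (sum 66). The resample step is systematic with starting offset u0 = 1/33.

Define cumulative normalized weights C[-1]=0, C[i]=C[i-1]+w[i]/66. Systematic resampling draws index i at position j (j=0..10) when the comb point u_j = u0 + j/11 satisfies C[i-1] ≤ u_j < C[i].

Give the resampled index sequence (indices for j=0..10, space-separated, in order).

0 0 1 2 3 4 5 7 8 9 10

C = [3/22, 17/66, 1/3, 5/11, 37/66, 41/66, 41/66, 47/66, 53/66, 59/66, 1]
j=0: u_0=1/33 ∈ [0, 3/22) → index 0
j=1: u_1=4/33 ∈ [0, 3/22) → index 0
j=2: u_2=7/33 ∈ [3/22, 17/66) → index 1
j=3: u_3=10/33 ∈ [17/66, 1/3) → index 2
j=4: u_4=13/33 ∈ [1/3, 5/11) → index 3
j=5: u_5=16/33 ∈ [5/11, 37/66) → index 4
j=6: u_6=19/33 ∈ [37/66, 41/66) → index 5
j=7: u_7=2/3 ∈ [41/66, 47/66) → index 7
j=8: u_8=25/33 ∈ [47/66, 53/66) → index 8
j=9: u_9=28/33 ∈ [53/66, 59/66) → index 9
j=10: u_10=31/33 ∈ [59/66, 1) → index 10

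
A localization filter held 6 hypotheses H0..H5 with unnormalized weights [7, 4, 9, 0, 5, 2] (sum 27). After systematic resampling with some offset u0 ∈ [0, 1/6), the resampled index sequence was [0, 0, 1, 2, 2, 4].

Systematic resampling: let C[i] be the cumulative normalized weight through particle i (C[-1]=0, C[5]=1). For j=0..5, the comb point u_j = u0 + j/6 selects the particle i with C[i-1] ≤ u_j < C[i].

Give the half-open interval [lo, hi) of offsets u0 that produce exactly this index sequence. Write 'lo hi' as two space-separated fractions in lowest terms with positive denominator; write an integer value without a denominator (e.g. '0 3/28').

C = [7/27, 11/27, 20/27, 20/27, 25/27, 1]
j=0 picked index 0: u0 ∈ [0, 7/27)
j=1 picked index 0: u0 ∈ [-1/6, 5/54)
j=2 picked index 1: u0 ∈ [-2/27, 2/27)
j=3 picked index 2: u0 ∈ [-5/54, 13/54)
j=4 picked index 2: u0 ∈ [-7/27, 2/27)
j=5 picked index 4: u0 ∈ [-5/54, 5/54)
intersection: [0, 2/27)

0 2/27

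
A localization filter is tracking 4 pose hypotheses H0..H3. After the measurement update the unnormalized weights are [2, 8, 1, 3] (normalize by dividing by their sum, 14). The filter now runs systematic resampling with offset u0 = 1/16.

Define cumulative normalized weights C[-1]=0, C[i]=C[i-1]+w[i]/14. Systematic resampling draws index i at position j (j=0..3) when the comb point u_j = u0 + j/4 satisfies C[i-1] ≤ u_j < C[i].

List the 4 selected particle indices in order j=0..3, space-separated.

0 1 1 3

C = [1/7, 5/7, 11/14, 1]
j=0: u_0=1/16 ∈ [0, 1/7) → index 0
j=1: u_1=5/16 ∈ [1/7, 5/7) → index 1
j=2: u_2=9/16 ∈ [1/7, 5/7) → index 1
j=3: u_3=13/16 ∈ [11/14, 1) → index 3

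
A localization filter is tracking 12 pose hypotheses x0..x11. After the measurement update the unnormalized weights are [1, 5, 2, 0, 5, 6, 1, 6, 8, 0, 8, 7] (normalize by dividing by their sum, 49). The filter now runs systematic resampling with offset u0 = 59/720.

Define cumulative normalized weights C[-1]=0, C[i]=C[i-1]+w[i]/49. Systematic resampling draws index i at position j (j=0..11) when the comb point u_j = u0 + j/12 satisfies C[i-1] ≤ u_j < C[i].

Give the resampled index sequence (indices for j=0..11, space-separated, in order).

1 4 4 5 7 7 8 8 10 10 11 11

C = [1/49, 6/49, 8/49, 8/49, 13/49, 19/49, 20/49, 26/49, 34/49, 34/49, 6/7, 1]
j=0: u_0=59/720 ∈ [1/49, 6/49) → index 1
j=1: u_1=119/720 ∈ [8/49, 13/49) → index 4
j=2: u_2=179/720 ∈ [8/49, 13/49) → index 4
j=3: u_3=239/720 ∈ [13/49, 19/49) → index 5
j=4: u_4=299/720 ∈ [20/49, 26/49) → index 7
j=5: u_5=359/720 ∈ [20/49, 26/49) → index 7
j=6: u_6=419/720 ∈ [26/49, 34/49) → index 8
j=7: u_7=479/720 ∈ [26/49, 34/49) → index 8
j=8: u_8=539/720 ∈ [34/49, 6/7) → index 10
j=9: u_9=599/720 ∈ [34/49, 6/7) → index 10
j=10: u_10=659/720 ∈ [6/7, 1) → index 11
j=11: u_11=719/720 ∈ [6/7, 1) → index 11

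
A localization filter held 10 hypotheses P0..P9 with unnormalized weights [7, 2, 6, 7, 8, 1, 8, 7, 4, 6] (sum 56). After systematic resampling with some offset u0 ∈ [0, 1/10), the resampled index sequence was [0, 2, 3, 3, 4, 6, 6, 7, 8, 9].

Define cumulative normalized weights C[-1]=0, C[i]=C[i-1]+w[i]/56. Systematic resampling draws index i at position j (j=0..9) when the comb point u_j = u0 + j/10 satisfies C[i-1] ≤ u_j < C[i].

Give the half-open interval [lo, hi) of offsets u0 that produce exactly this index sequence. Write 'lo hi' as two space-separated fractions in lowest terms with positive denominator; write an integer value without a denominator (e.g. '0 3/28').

C = [1/8, 9/56, 15/56, 11/28, 15/28, 31/56, 39/56, 23/28, 25/28, 1]
j=0 picked index 0: u0 ∈ [0, 1/8)
j=1 picked index 2: u0 ∈ [17/280, 47/280)
j=2 picked index 3: u0 ∈ [19/280, 27/140)
j=3 picked index 3: u0 ∈ [-9/280, 13/140)
j=4 picked index 4: u0 ∈ [-1/140, 19/140)
j=5 picked index 6: u0 ∈ [3/56, 11/56)
j=6 picked index 6: u0 ∈ [-13/280, 27/280)
j=7 picked index 7: u0 ∈ [-1/280, 17/140)
j=8 picked index 8: u0 ∈ [3/140, 13/140)
j=9 picked index 9: u0 ∈ [-1/140, 1/10)
intersection: [19/280, 13/140)

19/280 13/140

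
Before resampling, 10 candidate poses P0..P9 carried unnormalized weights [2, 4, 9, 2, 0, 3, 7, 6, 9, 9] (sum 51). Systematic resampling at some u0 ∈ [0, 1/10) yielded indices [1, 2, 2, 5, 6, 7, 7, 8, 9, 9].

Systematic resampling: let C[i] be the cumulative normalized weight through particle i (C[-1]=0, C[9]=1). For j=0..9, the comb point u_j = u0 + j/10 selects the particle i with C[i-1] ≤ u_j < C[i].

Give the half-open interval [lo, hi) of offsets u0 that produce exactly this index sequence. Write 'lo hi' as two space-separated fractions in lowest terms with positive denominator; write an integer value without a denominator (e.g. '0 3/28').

2/51 4/85

C = [2/51, 2/17, 5/17, 1/3, 1/3, 20/51, 9/17, 11/17, 14/17, 1]
j=0 picked index 1: u0 ∈ [2/51, 2/17)
j=1 picked index 2: u0 ∈ [3/170, 33/170)
j=2 picked index 2: u0 ∈ [-7/85, 8/85)
j=3 picked index 5: u0 ∈ [1/30, 47/510)
j=4 picked index 6: u0 ∈ [-2/255, 11/85)
j=5 picked index 7: u0 ∈ [1/34, 5/34)
j=6 picked index 7: u0 ∈ [-6/85, 4/85)
j=7 picked index 8: u0 ∈ [-9/170, 21/170)
j=8 picked index 9: u0 ∈ [2/85, 1/5)
j=9 picked index 9: u0 ∈ [-13/170, 1/10)
intersection: [2/51, 4/85)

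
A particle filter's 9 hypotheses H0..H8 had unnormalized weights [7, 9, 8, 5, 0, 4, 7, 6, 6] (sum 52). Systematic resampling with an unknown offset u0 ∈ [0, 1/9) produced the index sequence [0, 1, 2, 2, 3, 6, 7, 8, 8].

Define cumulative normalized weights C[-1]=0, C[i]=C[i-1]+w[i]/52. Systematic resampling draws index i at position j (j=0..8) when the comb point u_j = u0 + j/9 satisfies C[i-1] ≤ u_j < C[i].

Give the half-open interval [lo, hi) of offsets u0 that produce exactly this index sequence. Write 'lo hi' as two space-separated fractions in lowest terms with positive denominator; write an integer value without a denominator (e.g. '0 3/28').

25/234 1/9

C = [7/52, 4/13, 6/13, 29/52, 29/52, 33/52, 10/13, 23/26, 1]
j=0 picked index 0: u0 ∈ [0, 7/52)
j=1 picked index 1: u0 ∈ [11/468, 23/117)
j=2 picked index 2: u0 ∈ [10/117, 28/117)
j=3 picked index 2: u0 ∈ [-1/39, 5/39)
j=4 picked index 3: u0 ∈ [2/117, 53/468)
j=5 picked index 6: u0 ∈ [37/468, 25/117)
j=6 picked index 7: u0 ∈ [4/39, 17/78)
j=7 picked index 8: u0 ∈ [25/234, 2/9)
j=8 picked index 8: u0 ∈ [-1/234, 1/9)
intersection: [25/234, 1/9)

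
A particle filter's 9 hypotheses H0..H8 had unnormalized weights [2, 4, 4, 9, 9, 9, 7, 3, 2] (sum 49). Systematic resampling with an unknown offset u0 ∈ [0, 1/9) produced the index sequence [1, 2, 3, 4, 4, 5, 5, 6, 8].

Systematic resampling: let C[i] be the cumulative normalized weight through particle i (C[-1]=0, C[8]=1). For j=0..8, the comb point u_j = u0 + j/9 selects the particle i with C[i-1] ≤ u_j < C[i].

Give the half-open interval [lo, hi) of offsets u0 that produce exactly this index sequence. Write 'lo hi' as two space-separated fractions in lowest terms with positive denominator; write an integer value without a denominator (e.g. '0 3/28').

C = [2/49, 6/49, 10/49, 19/49, 4/7, 37/49, 44/49, 47/49, 1]
j=0 picked index 1: u0 ∈ [2/49, 6/49)
j=1 picked index 2: u0 ∈ [5/441, 41/441)
j=2 picked index 3: u0 ∈ [-8/441, 73/441)
j=3 picked index 4: u0 ∈ [8/147, 5/21)
j=4 picked index 4: u0 ∈ [-25/441, 8/63)
j=5 picked index 5: u0 ∈ [1/63, 88/441)
j=6 picked index 5: u0 ∈ [-2/21, 13/147)
j=7 picked index 6: u0 ∈ [-10/441, 53/441)
j=8 picked index 8: u0 ∈ [31/441, 1/9)
intersection: [31/441, 13/147)

31/441 13/147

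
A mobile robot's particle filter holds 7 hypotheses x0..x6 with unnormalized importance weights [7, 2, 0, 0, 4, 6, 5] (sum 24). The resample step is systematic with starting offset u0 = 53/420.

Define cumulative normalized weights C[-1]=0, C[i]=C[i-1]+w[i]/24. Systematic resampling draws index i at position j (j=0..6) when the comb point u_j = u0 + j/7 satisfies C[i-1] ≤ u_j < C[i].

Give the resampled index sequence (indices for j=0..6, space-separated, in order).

C = [7/24, 3/8, 3/8, 3/8, 13/24, 19/24, 1]
j=0: u_0=53/420 ∈ [0, 7/24) → index 0
j=1: u_1=113/420 ∈ [0, 7/24) → index 0
j=2: u_2=173/420 ∈ [3/8, 13/24) → index 4
j=3: u_3=233/420 ∈ [13/24, 19/24) → index 5
j=4: u_4=293/420 ∈ [13/24, 19/24) → index 5
j=5: u_5=353/420 ∈ [19/24, 1) → index 6
j=6: u_6=59/60 ∈ [19/24, 1) → index 6

0 0 4 5 5 6 6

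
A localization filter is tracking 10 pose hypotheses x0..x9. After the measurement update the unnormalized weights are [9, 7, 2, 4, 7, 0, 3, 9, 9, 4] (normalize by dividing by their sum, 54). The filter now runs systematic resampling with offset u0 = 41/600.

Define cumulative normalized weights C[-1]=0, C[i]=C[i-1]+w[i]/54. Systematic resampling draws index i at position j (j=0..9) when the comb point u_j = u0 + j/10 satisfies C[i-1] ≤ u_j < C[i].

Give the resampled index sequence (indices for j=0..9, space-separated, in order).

C = [1/6, 8/27, 1/3, 11/27, 29/54, 29/54, 16/27, 41/54, 25/27, 1]
j=0: u_0=41/600 ∈ [0, 1/6) → index 0
j=1: u_1=101/600 ∈ [1/6, 8/27) → index 1
j=2: u_2=161/600 ∈ [1/6, 8/27) → index 1
j=3: u_3=221/600 ∈ [1/3, 11/27) → index 3
j=4: u_4=281/600 ∈ [11/27, 29/54) → index 4
j=5: u_5=341/600 ∈ [29/54, 16/27) → index 6
j=6: u_6=401/600 ∈ [16/27, 41/54) → index 7
j=7: u_7=461/600 ∈ [41/54, 25/27) → index 8
j=8: u_8=521/600 ∈ [41/54, 25/27) → index 8
j=9: u_9=581/600 ∈ [25/27, 1) → index 9

0 1 1 3 4 6 7 8 8 9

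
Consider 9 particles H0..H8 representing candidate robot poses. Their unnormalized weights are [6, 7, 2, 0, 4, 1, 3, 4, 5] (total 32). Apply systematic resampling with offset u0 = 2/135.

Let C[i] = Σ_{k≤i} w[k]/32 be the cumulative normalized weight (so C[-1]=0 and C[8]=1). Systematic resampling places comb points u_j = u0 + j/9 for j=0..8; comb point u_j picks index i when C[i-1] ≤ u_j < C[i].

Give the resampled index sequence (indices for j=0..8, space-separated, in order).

0 0 1 1 2 4 6 7 8

C = [3/16, 13/32, 15/32, 15/32, 19/32, 5/8, 23/32, 27/32, 1]
j=0: u_0=2/135 ∈ [0, 3/16) → index 0
j=1: u_1=17/135 ∈ [0, 3/16) → index 0
j=2: u_2=32/135 ∈ [3/16, 13/32) → index 1
j=3: u_3=47/135 ∈ [3/16, 13/32) → index 1
j=4: u_4=62/135 ∈ [13/32, 15/32) → index 2
j=5: u_5=77/135 ∈ [15/32, 19/32) → index 4
j=6: u_6=92/135 ∈ [5/8, 23/32) → index 6
j=7: u_7=107/135 ∈ [23/32, 27/32) → index 7
j=8: u_8=122/135 ∈ [27/32, 1) → index 8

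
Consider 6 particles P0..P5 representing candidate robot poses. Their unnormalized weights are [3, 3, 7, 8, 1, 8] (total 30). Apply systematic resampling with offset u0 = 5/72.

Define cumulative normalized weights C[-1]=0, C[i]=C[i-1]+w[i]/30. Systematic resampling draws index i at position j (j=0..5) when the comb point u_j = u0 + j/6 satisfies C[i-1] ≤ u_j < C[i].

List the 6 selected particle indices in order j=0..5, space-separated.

0 2 2 3 5 5

C = [1/10, 1/5, 13/30, 7/10, 11/15, 1]
j=0: u_0=5/72 ∈ [0, 1/10) → index 0
j=1: u_1=17/72 ∈ [1/5, 13/30) → index 2
j=2: u_2=29/72 ∈ [1/5, 13/30) → index 2
j=3: u_3=41/72 ∈ [13/30, 7/10) → index 3
j=4: u_4=53/72 ∈ [11/15, 1) → index 5
j=5: u_5=65/72 ∈ [11/15, 1) → index 5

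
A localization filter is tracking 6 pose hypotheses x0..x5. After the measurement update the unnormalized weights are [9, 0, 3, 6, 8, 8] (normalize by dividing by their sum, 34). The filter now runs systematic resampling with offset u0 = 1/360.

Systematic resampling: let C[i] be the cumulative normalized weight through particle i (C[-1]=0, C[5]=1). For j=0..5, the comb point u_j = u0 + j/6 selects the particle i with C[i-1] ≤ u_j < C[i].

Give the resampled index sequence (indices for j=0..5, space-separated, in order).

C = [9/34, 9/34, 6/17, 9/17, 13/17, 1]
j=0: u_0=1/360 ∈ [0, 9/34) → index 0
j=1: u_1=61/360 ∈ [0, 9/34) → index 0
j=2: u_2=121/360 ∈ [9/34, 6/17) → index 2
j=3: u_3=181/360 ∈ [6/17, 9/17) → index 3
j=4: u_4=241/360 ∈ [9/17, 13/17) → index 4
j=5: u_5=301/360 ∈ [13/17, 1) → index 5

0 0 2 3 4 5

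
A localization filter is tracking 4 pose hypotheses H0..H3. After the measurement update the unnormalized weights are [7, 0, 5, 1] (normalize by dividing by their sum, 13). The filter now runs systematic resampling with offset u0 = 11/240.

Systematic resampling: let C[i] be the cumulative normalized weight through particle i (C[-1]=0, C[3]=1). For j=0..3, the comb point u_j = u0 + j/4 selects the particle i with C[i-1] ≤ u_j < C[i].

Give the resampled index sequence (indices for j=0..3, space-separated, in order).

0 0 2 2

C = [7/13, 7/13, 12/13, 1]
j=0: u_0=11/240 ∈ [0, 7/13) → index 0
j=1: u_1=71/240 ∈ [0, 7/13) → index 0
j=2: u_2=131/240 ∈ [7/13, 12/13) → index 2
j=3: u_3=191/240 ∈ [7/13, 12/13) → index 2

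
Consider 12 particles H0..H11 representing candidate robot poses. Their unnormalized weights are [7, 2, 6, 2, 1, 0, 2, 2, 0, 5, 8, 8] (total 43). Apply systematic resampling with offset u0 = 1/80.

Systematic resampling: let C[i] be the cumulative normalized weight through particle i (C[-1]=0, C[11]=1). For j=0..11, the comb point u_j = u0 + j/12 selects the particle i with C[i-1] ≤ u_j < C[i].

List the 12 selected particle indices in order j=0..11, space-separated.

C = [7/43, 9/43, 15/43, 17/43, 18/43, 18/43, 20/43, 22/43, 22/43, 27/43, 35/43, 1]
j=0: u_0=1/80 ∈ [0, 7/43) → index 0
j=1: u_1=23/240 ∈ [0, 7/43) → index 0
j=2: u_2=43/240 ∈ [7/43, 9/43) → index 1
j=3: u_3=21/80 ∈ [9/43, 15/43) → index 2
j=4: u_4=83/240 ∈ [9/43, 15/43) → index 2
j=5: u_5=103/240 ∈ [18/43, 20/43) → index 6
j=6: u_6=41/80 ∈ [22/43, 27/43) → index 9
j=7: u_7=143/240 ∈ [22/43, 27/43) → index 9
j=8: u_8=163/240 ∈ [27/43, 35/43) → index 10
j=9: u_9=61/80 ∈ [27/43, 35/43) → index 10
j=10: u_10=203/240 ∈ [35/43, 1) → index 11
j=11: u_11=223/240 ∈ [35/43, 1) → index 11

0 0 1 2 2 6 9 9 10 10 11 11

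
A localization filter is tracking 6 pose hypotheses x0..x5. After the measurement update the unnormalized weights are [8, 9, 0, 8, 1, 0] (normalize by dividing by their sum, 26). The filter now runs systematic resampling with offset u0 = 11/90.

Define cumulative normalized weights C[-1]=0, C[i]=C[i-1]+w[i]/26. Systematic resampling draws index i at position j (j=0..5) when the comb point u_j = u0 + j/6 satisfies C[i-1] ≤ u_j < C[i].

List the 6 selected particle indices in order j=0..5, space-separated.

C = [4/13, 17/26, 17/26, 25/26, 1, 1]
j=0: u_0=11/90 ∈ [0, 4/13) → index 0
j=1: u_1=13/45 ∈ [0, 4/13) → index 0
j=2: u_2=41/90 ∈ [4/13, 17/26) → index 1
j=3: u_3=28/45 ∈ [4/13, 17/26) → index 1
j=4: u_4=71/90 ∈ [17/26, 25/26) → index 3
j=5: u_5=43/45 ∈ [17/26, 25/26) → index 3

0 0 1 1 3 3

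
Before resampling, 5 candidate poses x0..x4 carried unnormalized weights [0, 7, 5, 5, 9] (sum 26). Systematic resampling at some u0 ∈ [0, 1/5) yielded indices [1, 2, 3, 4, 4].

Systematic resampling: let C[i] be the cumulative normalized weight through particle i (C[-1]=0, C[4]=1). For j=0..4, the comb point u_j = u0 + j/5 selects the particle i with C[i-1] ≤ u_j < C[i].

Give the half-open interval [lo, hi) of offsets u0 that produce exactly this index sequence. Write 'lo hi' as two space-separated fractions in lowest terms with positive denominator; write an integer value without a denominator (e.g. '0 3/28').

9/130 1/5

C = [0, 7/26, 6/13, 17/26, 1]
j=0 picked index 1: u0 ∈ [0, 7/26)
j=1 picked index 2: u0 ∈ [9/130, 17/65)
j=2 picked index 3: u0 ∈ [4/65, 33/130)
j=3 picked index 4: u0 ∈ [7/130, 2/5)
j=4 picked index 4: u0 ∈ [-19/130, 1/5)
intersection: [9/130, 1/5)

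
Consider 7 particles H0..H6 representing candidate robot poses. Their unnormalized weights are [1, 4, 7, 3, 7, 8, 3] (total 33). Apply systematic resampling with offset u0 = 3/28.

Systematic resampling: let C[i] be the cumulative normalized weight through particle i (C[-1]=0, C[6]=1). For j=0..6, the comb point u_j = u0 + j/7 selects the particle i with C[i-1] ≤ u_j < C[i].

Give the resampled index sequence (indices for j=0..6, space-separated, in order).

1 2 3 4 5 5 6

C = [1/33, 5/33, 4/11, 5/11, 2/3, 10/11, 1]
j=0: u_0=3/28 ∈ [1/33, 5/33) → index 1
j=1: u_1=1/4 ∈ [5/33, 4/11) → index 2
j=2: u_2=11/28 ∈ [4/11, 5/11) → index 3
j=3: u_3=15/28 ∈ [5/11, 2/3) → index 4
j=4: u_4=19/28 ∈ [2/3, 10/11) → index 5
j=5: u_5=23/28 ∈ [2/3, 10/11) → index 5
j=6: u_6=27/28 ∈ [10/11, 1) → index 6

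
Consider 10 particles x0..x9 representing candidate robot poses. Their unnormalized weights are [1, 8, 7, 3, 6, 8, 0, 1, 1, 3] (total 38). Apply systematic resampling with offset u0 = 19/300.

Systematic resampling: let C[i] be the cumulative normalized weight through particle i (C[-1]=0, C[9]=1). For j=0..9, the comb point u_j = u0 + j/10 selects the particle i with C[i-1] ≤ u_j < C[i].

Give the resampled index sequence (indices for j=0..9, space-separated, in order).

C = [1/38, 9/38, 8/19, 1/2, 25/38, 33/38, 33/38, 17/19, 35/38, 1]
j=0: u_0=19/300 ∈ [1/38, 9/38) → index 1
j=1: u_1=49/300 ∈ [1/38, 9/38) → index 1
j=2: u_2=79/300 ∈ [9/38, 8/19) → index 2
j=3: u_3=109/300 ∈ [9/38, 8/19) → index 2
j=4: u_4=139/300 ∈ [8/19, 1/2) → index 3
j=5: u_5=169/300 ∈ [1/2, 25/38) → index 4
j=6: u_6=199/300 ∈ [25/38, 33/38) → index 5
j=7: u_7=229/300 ∈ [25/38, 33/38) → index 5
j=8: u_8=259/300 ∈ [25/38, 33/38) → index 5
j=9: u_9=289/300 ∈ [35/38, 1) → index 9

1 1 2 2 3 4 5 5 5 9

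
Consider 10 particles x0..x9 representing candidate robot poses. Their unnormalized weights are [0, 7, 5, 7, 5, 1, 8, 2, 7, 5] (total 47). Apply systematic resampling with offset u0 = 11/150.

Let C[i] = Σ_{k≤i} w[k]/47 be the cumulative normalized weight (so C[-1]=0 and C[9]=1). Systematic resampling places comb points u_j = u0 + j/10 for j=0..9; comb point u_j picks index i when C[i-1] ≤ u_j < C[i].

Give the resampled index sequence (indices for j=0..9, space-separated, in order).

1 2 3 3 4 6 6 8 8 9

C = [0, 7/47, 12/47, 19/47, 24/47, 25/47, 33/47, 35/47, 42/47, 1]
j=0: u_0=11/150 ∈ [0, 7/47) → index 1
j=1: u_1=13/75 ∈ [7/47, 12/47) → index 2
j=2: u_2=41/150 ∈ [12/47, 19/47) → index 3
j=3: u_3=28/75 ∈ [12/47, 19/47) → index 3
j=4: u_4=71/150 ∈ [19/47, 24/47) → index 4
j=5: u_5=43/75 ∈ [25/47, 33/47) → index 6
j=6: u_6=101/150 ∈ [25/47, 33/47) → index 6
j=7: u_7=58/75 ∈ [35/47, 42/47) → index 8
j=8: u_8=131/150 ∈ [35/47, 42/47) → index 8
j=9: u_9=73/75 ∈ [42/47, 1) → index 9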